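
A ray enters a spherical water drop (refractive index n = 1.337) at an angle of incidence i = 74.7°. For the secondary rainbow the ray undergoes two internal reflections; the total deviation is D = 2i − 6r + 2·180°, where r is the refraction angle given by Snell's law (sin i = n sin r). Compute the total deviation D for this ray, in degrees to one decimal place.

sin r = sin 74.7° / 1.337 = 0.9646/1.337 = 0.7214; r = 46.17°.
D = 2·74.7° − 6·46.17° + 2·180° = 149.40° − 277.04° + 360° = 232.36°.

232.4°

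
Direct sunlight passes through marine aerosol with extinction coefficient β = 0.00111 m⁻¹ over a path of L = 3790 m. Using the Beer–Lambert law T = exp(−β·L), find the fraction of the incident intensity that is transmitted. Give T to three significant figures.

0.0149

τ = β·L = 0.00111 × 3790 = 4.2069.
T = exp(−4.2069) = 0.0149.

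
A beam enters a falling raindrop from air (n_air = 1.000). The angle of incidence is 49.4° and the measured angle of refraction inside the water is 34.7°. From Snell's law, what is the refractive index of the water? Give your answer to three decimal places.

n = sin θ_i / sin θ_r = sin 49.4° / sin 34.7° = 0.7593 / 0.5693 = 1.3337.

1.334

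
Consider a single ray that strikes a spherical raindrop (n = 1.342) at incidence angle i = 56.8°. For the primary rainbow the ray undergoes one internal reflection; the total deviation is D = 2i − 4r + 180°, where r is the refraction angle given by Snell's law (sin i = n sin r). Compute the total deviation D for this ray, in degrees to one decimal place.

sin r = sin 56.8° / 1.342 = 0.8368/1.342 = 0.6235; r = 38.57°.
D = 2·56.8° − 4·38.57° + 180° = 113.60° − 154.29° + 180° = 139.31°.

139.3°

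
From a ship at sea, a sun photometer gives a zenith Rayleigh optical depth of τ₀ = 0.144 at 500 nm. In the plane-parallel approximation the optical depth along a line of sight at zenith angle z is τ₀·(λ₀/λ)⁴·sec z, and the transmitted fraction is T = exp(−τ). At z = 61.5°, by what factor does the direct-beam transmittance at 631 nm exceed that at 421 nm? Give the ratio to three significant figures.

Airmass: sec 61.5° = 2.0957.
τ(631 nm) = 0.144 × (500/631)⁴ × 2.0957 = 0.144 × 0.3942 × 2.0957 = 0.1190.
τ(421 nm) = 0.144 × (500/421)⁴ × 2.0957 = 0.144 × 1.9895 × 2.0957 = 0.6004.
T(631)/T(421) = exp(τ_B − τ_A) = exp(0.4814) = 1.6184.

1.62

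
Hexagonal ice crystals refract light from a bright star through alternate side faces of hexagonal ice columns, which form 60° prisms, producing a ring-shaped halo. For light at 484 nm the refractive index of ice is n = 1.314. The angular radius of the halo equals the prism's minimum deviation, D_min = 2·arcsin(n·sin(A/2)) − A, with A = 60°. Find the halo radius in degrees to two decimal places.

22.14°

n·sin(A/2) = 1.314 × sin 30° = 1.314 × 0.5000 = 0.6570.
D_min = 2·arcsin(0.6570) − 60° = 2 × 41.071° − 60° = 22.143°.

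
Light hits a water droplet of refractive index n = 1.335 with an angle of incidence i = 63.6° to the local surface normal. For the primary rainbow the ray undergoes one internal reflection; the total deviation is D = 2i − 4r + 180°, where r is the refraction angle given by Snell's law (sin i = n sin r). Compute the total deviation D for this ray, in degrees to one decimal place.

sin r = sin 63.6° / 1.335 = 0.8957/1.335 = 0.6709; r = 42.14°.
D = 2·63.6° − 4·42.14° + 180° = 127.20° − 168.56° + 180° = 138.64°.

138.6°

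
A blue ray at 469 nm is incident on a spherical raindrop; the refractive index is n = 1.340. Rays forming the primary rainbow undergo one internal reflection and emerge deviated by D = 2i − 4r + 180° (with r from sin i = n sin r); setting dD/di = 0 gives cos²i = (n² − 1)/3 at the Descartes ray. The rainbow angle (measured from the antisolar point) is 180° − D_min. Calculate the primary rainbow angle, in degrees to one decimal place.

41.1°

cos²i = (1.79560 − 1)/3 = 0.26520; i = arccos(0.51498) = 59.004°.
sin r = sin 59.004°/1.340 = 0.63971; r = 39.770°.
D_min = 2·59.004° − 4·39.770° + 180° = 138.929°.
Rainbow angle = 180° − D_min = 41.071°.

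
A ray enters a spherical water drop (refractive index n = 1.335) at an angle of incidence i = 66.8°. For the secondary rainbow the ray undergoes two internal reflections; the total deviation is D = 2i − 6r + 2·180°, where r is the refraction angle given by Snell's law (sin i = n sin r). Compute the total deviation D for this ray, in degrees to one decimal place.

232.5°

sin r = sin 66.8° / 1.335 = 0.9191/1.335 = 0.6885; r = 43.51°.
D = 2·66.8° − 6·43.51° + 2·180° = 133.60° − 261.06° + 360° = 232.54°.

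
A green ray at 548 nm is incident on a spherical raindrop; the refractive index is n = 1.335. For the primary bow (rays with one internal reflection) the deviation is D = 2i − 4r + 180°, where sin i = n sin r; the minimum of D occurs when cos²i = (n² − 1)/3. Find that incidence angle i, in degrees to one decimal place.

cos²i = (1.335² − 1)/3 = (1.78222 − 1)/3 = 0.26074.
cos i = 0.51063, so i = 59.294°.

59.3°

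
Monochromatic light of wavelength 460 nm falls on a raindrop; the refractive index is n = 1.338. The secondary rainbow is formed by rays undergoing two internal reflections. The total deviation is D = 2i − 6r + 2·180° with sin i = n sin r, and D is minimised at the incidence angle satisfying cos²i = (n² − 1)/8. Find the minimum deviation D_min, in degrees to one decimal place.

232.2°

cos²i = (1.79024 − 1)/8 = 0.09878; i = arccos(0.31429) = 71.682°.
sin r = sin 71.682°/1.338 = 0.70951; r = 45.195°.
D_min = 2·71.682° − 6·45.195° + 360° = 232.193°.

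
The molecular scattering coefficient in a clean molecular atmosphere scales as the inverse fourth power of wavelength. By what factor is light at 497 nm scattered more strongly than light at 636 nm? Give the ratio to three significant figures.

2.68

Rayleigh scattering ∝ λ⁻⁴, so the ratio of coefficients is the inverse fourth power of the wavelength ratio.
σ(497)/σ(636) = (636/497)⁴ = (1.2797)⁴ = 2.682.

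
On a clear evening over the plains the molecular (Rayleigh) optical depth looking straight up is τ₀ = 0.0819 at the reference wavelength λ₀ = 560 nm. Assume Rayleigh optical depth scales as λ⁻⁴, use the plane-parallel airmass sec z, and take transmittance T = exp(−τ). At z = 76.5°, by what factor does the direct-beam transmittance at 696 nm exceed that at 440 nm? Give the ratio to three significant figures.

2.17

Airmass: sec 76.5° = 4.2837.
τ(696 nm) = 0.0819 × (560/696)⁴ × 4.2837 = 0.0819 × 0.4191 × 4.2837 = 0.1470.
τ(440 nm) = 0.0819 × (560/440)⁴ × 4.2837 = 0.0819 × 2.6239 × 4.2837 = 0.9205.
T(696)/T(440) = exp(τ_B − τ_A) = exp(0.7735) = 2.1673.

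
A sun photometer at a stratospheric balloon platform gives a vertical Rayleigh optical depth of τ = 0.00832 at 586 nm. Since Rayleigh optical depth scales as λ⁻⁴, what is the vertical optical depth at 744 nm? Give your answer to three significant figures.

τ(744 nm) = τ(586 nm) × (586/744)⁴ = 0.00832 × (0.7876)⁴ = 0.00832 × 0.3849 = 0.0032.

0.00320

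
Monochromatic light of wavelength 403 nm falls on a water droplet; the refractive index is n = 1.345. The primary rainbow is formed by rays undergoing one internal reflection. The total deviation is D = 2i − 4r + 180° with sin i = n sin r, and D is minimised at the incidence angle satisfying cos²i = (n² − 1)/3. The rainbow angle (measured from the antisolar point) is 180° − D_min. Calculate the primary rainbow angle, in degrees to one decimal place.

40.4°

cos²i = (1.80902 − 1)/3 = 0.26967; i = arccos(0.51930) = 58.715°.
sin r = sin 58.715°/1.345 = 0.63538; r = 39.448°.
D_min = 2·58.715° − 4·39.448° + 180° = 139.635°.
Rainbow angle = 180° − D_min = 40.365°.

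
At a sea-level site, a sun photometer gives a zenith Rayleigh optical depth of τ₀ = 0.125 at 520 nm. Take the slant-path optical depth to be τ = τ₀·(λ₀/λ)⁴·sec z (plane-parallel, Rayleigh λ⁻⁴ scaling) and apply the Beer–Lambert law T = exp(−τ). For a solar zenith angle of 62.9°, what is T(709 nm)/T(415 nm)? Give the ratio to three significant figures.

Airmass: sec 62.9° = 2.1952.
τ(709 nm) = 0.125 × (520/709)⁴ × 2.1952 = 0.125 × 0.2894 × 2.1952 = 0.0794.
τ(415 nm) = 0.125 × (520/415)⁴ × 2.1952 = 0.125 × 2.4650 × 2.1952 = 0.6764.
T(709)/T(415) = exp(τ_B − τ_A) = exp(0.5970) = 1.8167.

1.82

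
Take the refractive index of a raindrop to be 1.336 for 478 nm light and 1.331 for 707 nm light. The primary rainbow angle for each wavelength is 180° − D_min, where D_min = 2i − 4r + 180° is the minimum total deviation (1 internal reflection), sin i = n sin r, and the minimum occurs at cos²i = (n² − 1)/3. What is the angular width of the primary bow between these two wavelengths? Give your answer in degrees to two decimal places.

At 478 nm (n = 1.336): cos²i = 0.26163 → i = 59.236°, r = 40.029°, D_min = 138.356°, rainbow angle = 41.644°.
At 707 nm (n = 1.331): cos²i = 0.25719 → i = 59.527°, r = 40.356°, D_min = 137.630°, rainbow angle = 42.370°.
Angular width = |41.644° − 42.370°| = 0.726°.

0.73°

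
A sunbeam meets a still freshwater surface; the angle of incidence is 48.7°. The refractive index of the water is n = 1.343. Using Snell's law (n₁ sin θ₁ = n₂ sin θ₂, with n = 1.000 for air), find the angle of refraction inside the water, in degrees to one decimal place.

Snell: sin θ_r = sin θ_i / n = sin 48.7° / 1.343 = 0.7513 / 1.343 = 0.5594.
θ_r = arcsin(0.5594) = 34.01°.

34.0°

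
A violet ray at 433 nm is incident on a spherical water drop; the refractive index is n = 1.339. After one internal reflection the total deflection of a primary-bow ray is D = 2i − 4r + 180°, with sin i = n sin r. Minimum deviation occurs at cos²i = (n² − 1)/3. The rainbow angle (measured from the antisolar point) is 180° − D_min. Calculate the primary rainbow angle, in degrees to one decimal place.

41.2°

cos²i = (1.79292 − 1)/3 = 0.26431; i = arccos(0.51411) = 59.062°.
sin r = sin 59.062°/1.339 = 0.64057; r = 39.834°.
D_min = 2·59.062° − 4·39.834° + 180° = 138.786°.
Rainbow angle = 180° − D_min = 41.214°.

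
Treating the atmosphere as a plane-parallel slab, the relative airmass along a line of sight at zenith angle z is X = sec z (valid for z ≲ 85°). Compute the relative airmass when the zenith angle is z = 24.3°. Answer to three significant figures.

1.10

X = sec z = 1/cos 24.3° = 1/0.9114 = 1.0972.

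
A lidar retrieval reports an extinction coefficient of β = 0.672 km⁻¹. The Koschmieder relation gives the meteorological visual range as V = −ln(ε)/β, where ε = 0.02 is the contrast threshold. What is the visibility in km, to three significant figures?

V = −ln(0.02) / 0.672 = 3.912 / 0.672 = 5.8215 km.

5.82 km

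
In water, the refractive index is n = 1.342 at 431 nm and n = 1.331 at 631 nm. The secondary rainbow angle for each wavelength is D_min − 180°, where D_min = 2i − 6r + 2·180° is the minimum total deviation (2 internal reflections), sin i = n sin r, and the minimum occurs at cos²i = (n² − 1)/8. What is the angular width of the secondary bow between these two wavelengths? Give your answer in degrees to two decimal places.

2.86°

At 431 nm (n = 1.342): cos²i = 0.10012 → i = 71.554°, r = 44.981°, D_min = 233.222°, rainbow angle = 53.222°.
At 631 nm (n = 1.331): cos²i = 0.09645 → i = 71.907°, r = 45.575°, D_min = 230.365°, rainbow angle = 50.365°.
Angular width = |53.222° − 50.365°| = 2.857°.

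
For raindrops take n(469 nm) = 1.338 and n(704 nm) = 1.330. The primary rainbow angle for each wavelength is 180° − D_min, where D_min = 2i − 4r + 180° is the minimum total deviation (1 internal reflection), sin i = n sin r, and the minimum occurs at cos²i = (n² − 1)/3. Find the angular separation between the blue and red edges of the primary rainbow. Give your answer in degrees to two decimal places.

1.16°

At 469 nm (n = 1.338): cos²i = 0.26341 → i = 59.120°, r = 39.899°, D_min = 138.643°, rainbow angle = 41.357°.
At 704 nm (n = 1.330): cos²i = 0.25630 → i = 59.585°, r = 40.422°, D_min = 137.484°, rainbow angle = 42.516°.
Angular width = |41.357° − 42.516°| = 1.160°.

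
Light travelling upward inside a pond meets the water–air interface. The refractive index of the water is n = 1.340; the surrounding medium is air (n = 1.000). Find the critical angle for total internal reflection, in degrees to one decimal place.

sin θ_c = n_air / n = 1.000 / 1.340 = 0.7463.
θ_c = arcsin(0.7463) = 48.27°.

48.3°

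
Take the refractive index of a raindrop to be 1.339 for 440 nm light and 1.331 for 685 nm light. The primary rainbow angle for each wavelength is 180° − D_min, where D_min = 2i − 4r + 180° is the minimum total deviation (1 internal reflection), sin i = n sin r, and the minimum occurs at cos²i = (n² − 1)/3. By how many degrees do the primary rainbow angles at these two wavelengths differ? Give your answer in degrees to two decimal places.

1.16°

At 440 nm (n = 1.339): cos²i = 0.26431 → i = 59.062°, r = 39.834°, D_min = 138.786°, rainbow angle = 41.214°.
At 685 nm (n = 1.331): cos²i = 0.25719 → i = 59.527°, r = 40.356°, D_min = 137.630°, rainbow angle = 42.370°.
Angular width = |41.214° − 42.370°| = 1.156°.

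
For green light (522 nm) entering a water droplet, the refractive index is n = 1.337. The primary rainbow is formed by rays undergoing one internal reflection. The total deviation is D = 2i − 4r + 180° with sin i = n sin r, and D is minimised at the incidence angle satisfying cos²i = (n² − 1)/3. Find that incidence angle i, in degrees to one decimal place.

59.2°

cos²i = (1.337² − 1)/3 = (1.78757 − 1)/3 = 0.26252.
cos i = 0.51237, so i = 59.178°.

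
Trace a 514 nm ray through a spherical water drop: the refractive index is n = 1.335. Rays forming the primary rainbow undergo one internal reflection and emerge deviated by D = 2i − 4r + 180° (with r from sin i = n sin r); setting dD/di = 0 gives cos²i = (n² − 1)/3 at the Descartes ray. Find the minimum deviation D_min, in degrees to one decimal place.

138.2°

cos²i = (1.78222 − 1)/3 = 0.26074; i = arccos(0.51063) = 59.294°.
sin r = sin 59.294°/1.335 = 0.64405; r = 40.094°.
D_min = 2·59.294° − 4·40.094° + 180° = 138.212°.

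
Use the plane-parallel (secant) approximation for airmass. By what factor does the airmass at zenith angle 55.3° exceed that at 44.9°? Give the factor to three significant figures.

1.24

X(55.3°)/X(44.9°) = sec 55.3° / sec 44.9° = cos 44.9° / cos 55.3° = 0.7083/0.5693 = 1.2443.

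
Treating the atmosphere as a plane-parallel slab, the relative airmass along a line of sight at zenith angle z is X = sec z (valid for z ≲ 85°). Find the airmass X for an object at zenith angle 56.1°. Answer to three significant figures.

X = sec z = 1/cos 56.1° = 1/0.5577 = 1.7929.

1.79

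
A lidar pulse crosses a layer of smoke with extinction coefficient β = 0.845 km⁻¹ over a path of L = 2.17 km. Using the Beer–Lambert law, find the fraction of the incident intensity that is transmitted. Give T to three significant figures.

0.160

τ = β·L = 0.845 × 2.17 = 1.8336.
T = exp(−1.8336) = 0.1598.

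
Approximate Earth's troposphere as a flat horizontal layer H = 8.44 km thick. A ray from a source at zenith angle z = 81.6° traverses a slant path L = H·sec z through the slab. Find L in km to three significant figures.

57.8 km

sec z = 1/cos 81.6° = 6.8454.
L = 8.44 × 6.8454 = 57.775 km.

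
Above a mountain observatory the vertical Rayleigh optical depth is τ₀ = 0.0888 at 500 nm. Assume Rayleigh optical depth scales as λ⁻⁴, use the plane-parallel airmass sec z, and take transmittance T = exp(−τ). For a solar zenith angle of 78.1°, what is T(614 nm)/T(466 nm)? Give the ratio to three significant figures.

Airmass: sec 78.1° = 4.8496.
τ(614 nm) = 0.0888 × (500/614)⁴ × 4.8496 = 0.0888 × 0.4398 × 4.8496 = 0.1894.
τ(466 nm) = 0.0888 × (500/466)⁴ × 4.8496 = 0.0888 × 1.3254 × 4.8496 = 0.5708.
T(614)/T(466) = exp(τ_B − τ_A) = exp(0.3814) = 1.4643.

1.46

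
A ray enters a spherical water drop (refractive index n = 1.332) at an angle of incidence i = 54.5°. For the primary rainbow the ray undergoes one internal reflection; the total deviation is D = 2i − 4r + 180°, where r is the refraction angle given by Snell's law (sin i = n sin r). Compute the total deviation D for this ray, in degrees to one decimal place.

sin r = sin 54.5° / 1.332 = 0.8141/1.332 = 0.6112; r = 37.68°.
D = 2·54.5° − 4·37.68° + 180° = 109.00° − 150.70° + 180° = 138.30°.

138.3°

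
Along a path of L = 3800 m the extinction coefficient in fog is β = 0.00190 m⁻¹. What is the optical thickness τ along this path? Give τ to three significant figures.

7.22

τ = β·L = 0.00190 × 3800 = 7.2200.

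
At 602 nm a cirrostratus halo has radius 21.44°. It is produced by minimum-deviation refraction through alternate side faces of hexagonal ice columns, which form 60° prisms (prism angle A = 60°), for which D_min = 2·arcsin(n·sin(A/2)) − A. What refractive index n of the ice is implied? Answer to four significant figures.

Rearranging: n = sin((D_min + A)/2) / sin(A/2).
(D_min + A)/2 = (21.44° + 60°)/2 = 40.720°.
n = sin 40.720° / sin 30° = 0.6524 / 0.5000 = 1.3047.

1.305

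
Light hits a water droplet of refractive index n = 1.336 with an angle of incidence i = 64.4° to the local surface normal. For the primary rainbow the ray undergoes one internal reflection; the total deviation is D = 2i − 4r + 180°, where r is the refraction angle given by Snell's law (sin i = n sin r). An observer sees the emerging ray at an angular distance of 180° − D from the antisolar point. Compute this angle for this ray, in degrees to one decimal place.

41.0°

sin r = sin 64.4° / 1.336 = 0.9018/1.336 = 0.6750; r = 42.46°.
D = 2·64.4° − 4·42.46° + 180° = 128.80° − 169.82° + 180° = 138.98°.
Angle from antisolar point = 180° − D = 41.02°.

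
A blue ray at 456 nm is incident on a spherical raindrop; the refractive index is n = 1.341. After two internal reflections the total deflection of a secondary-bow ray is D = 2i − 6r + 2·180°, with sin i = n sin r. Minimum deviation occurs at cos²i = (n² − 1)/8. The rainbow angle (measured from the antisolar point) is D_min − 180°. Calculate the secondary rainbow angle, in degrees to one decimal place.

cos²i = (1.79828 − 1)/8 = 0.09979; i = arccos(0.31589) = 71.586°.
sin r = sin 71.586°/1.341 = 0.70753; r = 45.034°.
D_min = 2·71.586° − 6·45.034° + 360° = 232.966°.
Rainbow angle = D_min − 180° = 52.966°.

53.0°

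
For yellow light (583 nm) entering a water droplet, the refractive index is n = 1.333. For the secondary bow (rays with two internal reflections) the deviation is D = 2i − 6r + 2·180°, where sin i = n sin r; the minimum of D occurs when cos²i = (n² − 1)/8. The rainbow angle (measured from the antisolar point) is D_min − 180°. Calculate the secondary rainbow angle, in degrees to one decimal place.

cos²i = (1.77689 − 1)/8 = 0.09711; i = arccos(0.31163) = 71.843°.
sin r = sin 71.843°/1.333 = 0.71283; r = 45.466°.
D_min = 2·71.843° − 6·45.466° + 360° = 230.891°.
Rainbow angle = D_min − 180° = 50.891°.

50.9°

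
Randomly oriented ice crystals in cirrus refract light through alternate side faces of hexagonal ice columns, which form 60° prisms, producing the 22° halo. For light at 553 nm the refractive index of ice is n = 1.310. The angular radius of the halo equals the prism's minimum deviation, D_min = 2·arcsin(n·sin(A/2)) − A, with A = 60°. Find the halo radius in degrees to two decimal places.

21.84°

n·sin(A/2) = 1.310 × sin 30° = 1.310 × 0.5000 = 0.6550.
D_min = 2·arcsin(0.6550) − 60° = 2 × 40.920° − 60° = 21.839°.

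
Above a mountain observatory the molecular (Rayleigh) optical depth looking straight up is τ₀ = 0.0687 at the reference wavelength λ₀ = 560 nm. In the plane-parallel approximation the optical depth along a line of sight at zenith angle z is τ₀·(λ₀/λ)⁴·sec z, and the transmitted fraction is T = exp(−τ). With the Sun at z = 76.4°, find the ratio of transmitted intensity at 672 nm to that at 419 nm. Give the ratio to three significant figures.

2.21

Airmass: sec 76.4° = 4.2527.
τ(672 nm) = 0.0687 × (560/672)⁴ × 4.2527 = 0.0687 × 0.4823 × 4.2527 = 0.1409.
τ(419 nm) = 0.0687 × (560/419)⁴ × 4.2527 = 0.0687 × 3.1908 × 4.2527 = 0.9322.
T(672)/T(419) = exp(τ_B − τ_A) = exp(0.7913) = 2.2063.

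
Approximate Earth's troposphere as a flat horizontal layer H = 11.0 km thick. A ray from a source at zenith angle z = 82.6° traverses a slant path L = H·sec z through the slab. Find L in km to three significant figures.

85.4 km

sec z = 1/cos 82.6° = 7.7642.
L = 11.0 × 7.7642 = 85.407 km.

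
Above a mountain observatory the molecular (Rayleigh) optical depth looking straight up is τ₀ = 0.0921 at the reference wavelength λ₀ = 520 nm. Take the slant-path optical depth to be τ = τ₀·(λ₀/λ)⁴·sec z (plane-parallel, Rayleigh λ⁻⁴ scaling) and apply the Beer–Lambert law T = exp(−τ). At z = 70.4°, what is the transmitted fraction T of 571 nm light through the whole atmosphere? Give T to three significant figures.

0.828

sec 70.4° = 2.9811.
τ = 0.0921 × (520/571)⁴ × 2.9811 = 0.0921 × 0.6878 × 2.9811 = 0.1888.
T = exp(−0.1888) = 0.8279.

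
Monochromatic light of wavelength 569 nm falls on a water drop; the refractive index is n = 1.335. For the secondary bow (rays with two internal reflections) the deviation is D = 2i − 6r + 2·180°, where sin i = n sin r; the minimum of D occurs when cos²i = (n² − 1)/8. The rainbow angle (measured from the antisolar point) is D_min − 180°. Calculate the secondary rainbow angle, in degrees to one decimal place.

cos²i = (1.78222 − 1)/8 = 0.09778; i = arccos(0.31269) = 71.778°.
sin r = sin 71.778°/1.335 = 0.71150; r = 45.357°.
D_min = 2·71.778° − 6·45.357° + 360° = 231.414°.
Rainbow angle = D_min − 180° = 51.414°.

51.4°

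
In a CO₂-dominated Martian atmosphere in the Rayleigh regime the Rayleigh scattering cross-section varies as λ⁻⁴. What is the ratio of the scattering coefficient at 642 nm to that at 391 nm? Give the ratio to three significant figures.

Rayleigh scattering ∝ λ⁻⁴, so the ratio of coefficients is the inverse fourth power of the wavelength ratio.
σ(642)/σ(391) = (391/642)⁴ = (0.6090)⁴ = 0.1376.

0.138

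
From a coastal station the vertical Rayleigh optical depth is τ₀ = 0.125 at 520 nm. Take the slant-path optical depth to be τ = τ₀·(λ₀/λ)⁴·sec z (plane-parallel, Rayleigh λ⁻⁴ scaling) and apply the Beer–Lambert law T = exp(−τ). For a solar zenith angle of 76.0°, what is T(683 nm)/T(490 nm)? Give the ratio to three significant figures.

Airmass: sec 76.0° = 4.1336.
τ(683 nm) = 0.125 × (520/683)⁴ × 4.1336 = 0.125 × 0.3360 × 4.1336 = 0.1736.
τ(490 nm) = 0.125 × (520/490)⁴ × 4.1336 = 0.125 × 1.2683 × 4.1336 = 0.6553.
T(683)/T(490) = exp(τ_B − τ_A) = exp(0.4817) = 1.6189.

1.62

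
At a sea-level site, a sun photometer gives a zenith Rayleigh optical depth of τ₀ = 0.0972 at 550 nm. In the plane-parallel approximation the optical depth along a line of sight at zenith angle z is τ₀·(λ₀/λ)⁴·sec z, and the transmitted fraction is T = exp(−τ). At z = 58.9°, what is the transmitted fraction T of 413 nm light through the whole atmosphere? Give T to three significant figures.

0.553

sec 58.9° = 1.9360.
τ = 0.0972 × (550/413)⁴ × 1.9360 = 0.0972 × 3.1452 × 1.9360 = 0.5919.
T = exp(−0.5919) = 0.5533.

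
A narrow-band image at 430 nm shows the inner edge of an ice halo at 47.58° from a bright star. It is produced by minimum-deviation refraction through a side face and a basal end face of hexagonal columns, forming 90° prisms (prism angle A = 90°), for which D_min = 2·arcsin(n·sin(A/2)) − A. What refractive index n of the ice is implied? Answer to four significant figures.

1.318

Rearranging: n = sin((D_min + A)/2) / sin(A/2).
(D_min + A)/2 = (47.58° + 90°)/2 = 68.790°.
n = sin 68.790° / sin 45° = 0.9323 / 0.7071 = 1.3184.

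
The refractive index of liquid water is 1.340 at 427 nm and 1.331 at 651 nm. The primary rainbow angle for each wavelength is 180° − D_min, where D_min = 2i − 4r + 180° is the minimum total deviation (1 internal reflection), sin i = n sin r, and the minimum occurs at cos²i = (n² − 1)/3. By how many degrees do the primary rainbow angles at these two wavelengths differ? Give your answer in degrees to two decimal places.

At 427 nm (n = 1.340): cos²i = 0.26520 → i = 59.004°, r = 39.770°, D_min = 138.929°, rainbow angle = 41.071°.
At 651 nm (n = 1.331): cos²i = 0.25719 → i = 59.527°, r = 40.356°, D_min = 137.630°, rainbow angle = 42.370°.
Angular width = |41.071° − 42.370°| = 1.299°.

1.30°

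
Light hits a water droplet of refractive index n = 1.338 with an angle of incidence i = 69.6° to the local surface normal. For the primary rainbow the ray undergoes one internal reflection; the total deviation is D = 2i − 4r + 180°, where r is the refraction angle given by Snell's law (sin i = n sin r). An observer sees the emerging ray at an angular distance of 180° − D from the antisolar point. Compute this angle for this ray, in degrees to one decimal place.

38.7°

sin r = sin 69.6° / 1.338 = 0.9373/1.338 = 0.7005; r = 44.47°.
D = 2·69.6° − 4·44.47° + 180° = 139.20° − 177.87° + 180° = 141.33°.
Angle from antisolar point = 180° − D = 38.67°.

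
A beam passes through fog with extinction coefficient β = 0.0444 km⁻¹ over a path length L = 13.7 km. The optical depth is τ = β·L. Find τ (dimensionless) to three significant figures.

τ = β·L = 0.0444 × 13.7 = 0.6083.

0.608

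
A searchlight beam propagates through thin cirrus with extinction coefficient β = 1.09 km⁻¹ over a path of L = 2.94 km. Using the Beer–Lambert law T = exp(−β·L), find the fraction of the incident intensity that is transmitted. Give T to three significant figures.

τ = β·L = 1.09 × 2.94 = 3.2046.
T = exp(−3.2046) = 0.0406.

0.0406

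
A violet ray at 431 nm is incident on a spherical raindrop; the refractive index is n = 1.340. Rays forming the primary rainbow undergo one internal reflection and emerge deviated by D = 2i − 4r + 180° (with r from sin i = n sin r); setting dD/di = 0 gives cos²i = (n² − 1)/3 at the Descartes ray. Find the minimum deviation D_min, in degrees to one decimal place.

138.9°

cos²i = (1.79560 − 1)/3 = 0.26520; i = arccos(0.51498) = 59.004°.
sin r = sin 59.004°/1.340 = 0.63971; r = 39.770°.
D_min = 2·59.004° − 4·39.770° + 180° = 138.929°.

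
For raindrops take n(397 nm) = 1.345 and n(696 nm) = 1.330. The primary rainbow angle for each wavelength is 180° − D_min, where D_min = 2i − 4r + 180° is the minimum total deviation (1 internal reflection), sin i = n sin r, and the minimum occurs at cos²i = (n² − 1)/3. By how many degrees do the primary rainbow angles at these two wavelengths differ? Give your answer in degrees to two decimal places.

2.15°

At 397 nm (n = 1.345): cos²i = 0.26967 → i = 58.715°, r = 39.448°, D_min = 139.635°, rainbow angle = 40.365°.
At 696 nm (n = 1.330): cos²i = 0.25630 → i = 59.585°, r = 40.422°, D_min = 137.484°, rainbow angle = 42.516°.
Angular width = |40.365° − 42.516°| = 2.152°.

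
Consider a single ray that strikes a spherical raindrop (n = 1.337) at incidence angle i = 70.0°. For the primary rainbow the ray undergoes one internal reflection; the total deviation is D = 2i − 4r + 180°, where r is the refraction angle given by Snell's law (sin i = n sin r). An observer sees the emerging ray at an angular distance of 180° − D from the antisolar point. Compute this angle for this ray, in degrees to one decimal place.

38.6°

sin r = sin 70.0° / 1.337 = 0.9397/1.337 = 0.7028; r = 44.66°.
D = 2·70.0° − 4·44.66° + 180° = 140.00° − 178.62° + 180° = 141.38°.
Angle from antisolar point = 180° − D = 38.62°.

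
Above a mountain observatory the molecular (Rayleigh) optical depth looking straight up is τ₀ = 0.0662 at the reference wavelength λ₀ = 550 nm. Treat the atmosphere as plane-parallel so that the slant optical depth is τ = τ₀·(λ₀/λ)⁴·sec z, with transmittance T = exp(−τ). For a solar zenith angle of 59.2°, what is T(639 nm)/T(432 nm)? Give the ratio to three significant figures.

1.31

Airmass: sec 59.2° = 1.9530.
τ(639 nm) = 0.0662 × (550/639)⁴ × 1.9530 = 0.0662 × 0.5488 × 1.9530 = 0.0710.
τ(432 nm) = 0.0662 × (550/432)⁴ × 1.9530 = 0.0662 × 2.6273 × 1.9530 = 0.3397.
T(639)/T(432) = exp(τ_B − τ_A) = exp(0.2687) = 1.3083.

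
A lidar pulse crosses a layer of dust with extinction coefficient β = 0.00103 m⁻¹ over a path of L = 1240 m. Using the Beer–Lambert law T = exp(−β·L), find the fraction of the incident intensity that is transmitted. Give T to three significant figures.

0.279

τ = β·L = 0.00103 × 1240 = 1.2772.
T = exp(−1.2772) = 0.2788.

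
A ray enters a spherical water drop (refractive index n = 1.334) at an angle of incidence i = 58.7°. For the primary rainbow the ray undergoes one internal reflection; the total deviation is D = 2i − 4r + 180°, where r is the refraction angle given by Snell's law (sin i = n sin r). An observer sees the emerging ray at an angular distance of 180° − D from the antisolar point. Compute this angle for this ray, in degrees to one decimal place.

sin r = sin 58.7° / 1.334 = 0.8545/1.334 = 0.6405; r = 39.83°.
D = 2·58.7° − 4·39.83° + 180° = 117.40° − 159.32° + 180° = 138.08°.
Angle from antisolar point = 180° − D = 41.92°.

41.9°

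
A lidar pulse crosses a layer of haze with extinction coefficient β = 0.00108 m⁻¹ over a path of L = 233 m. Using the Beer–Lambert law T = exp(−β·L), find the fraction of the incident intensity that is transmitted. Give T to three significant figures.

0.778

τ = β·L = 0.00108 × 233 = 0.2516.
T = exp(−0.2516) = 0.7775.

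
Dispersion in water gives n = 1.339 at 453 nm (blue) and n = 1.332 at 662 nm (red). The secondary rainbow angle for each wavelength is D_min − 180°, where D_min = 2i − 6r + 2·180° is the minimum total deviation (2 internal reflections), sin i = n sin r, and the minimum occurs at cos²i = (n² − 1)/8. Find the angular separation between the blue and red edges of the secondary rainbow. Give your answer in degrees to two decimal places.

At 453 nm (n = 1.339): cos²i = 0.09912 → i = 71.650°, r = 45.141°, D_min = 232.451°, rainbow angle = 52.451°.
At 662 nm (n = 1.332): cos²i = 0.09678 → i = 71.875°, r = 45.520°, D_min = 230.628°, rainbow angle = 50.628°.
Angular width = |52.451° − 50.628°| = 1.823°.

1.82°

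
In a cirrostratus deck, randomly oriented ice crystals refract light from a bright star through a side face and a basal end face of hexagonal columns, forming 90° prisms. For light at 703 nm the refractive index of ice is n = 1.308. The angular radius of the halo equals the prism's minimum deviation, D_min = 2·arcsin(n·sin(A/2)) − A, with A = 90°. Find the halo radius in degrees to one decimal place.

n·sin(A/2) = 1.308 × sin 45° = 1.308 × 0.7071 = 0.9249.
D_min = 2·arcsin(0.9249) − 90° = 2 × 67.653° − 90° = 45.305°.

45.3°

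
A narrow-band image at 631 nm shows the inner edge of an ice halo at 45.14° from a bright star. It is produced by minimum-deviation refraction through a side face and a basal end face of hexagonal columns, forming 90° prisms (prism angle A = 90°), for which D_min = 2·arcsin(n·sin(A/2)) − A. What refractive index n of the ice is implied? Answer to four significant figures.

1.307

Rearranging: n = sin((D_min + A)/2) / sin(A/2).
(D_min + A)/2 = (45.14° + 90°)/2 = 67.570°.
n = sin 67.570° / sin 45° = 0.9243 / 0.7071 = 1.3072.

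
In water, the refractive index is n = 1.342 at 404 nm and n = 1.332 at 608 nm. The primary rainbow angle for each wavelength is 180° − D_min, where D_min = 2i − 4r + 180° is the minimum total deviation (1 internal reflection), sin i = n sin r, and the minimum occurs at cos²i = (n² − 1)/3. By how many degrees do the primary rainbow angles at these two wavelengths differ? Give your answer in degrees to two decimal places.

At 404 nm (n = 1.342): cos²i = 0.26699 → i = 58.888°, r = 39.641°, D_min = 139.213°, rainbow angle = 40.787°.
At 608 nm (n = 1.332): cos²i = 0.25807 → i = 59.469°, r = 40.290°, D_min = 137.776°, rainbow angle = 42.224°.
Angular width = |40.787° − 42.224°| = 1.437°.

1.44°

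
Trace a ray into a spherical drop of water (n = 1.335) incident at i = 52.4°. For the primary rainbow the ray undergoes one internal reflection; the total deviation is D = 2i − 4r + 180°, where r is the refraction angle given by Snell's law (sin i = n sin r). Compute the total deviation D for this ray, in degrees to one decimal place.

sin r = sin 52.4° / 1.335 = 0.7923/1.335 = 0.5935; r = 36.40°.
D = 2·52.4° − 4·36.40° + 180° = 104.80° − 145.62° + 180° = 139.18°.

139.2°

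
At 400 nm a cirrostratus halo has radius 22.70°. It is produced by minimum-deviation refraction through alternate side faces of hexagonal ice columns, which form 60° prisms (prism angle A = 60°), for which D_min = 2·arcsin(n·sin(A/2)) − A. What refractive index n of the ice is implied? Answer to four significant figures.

Rearranging: n = sin((D_min + A)/2) / sin(A/2).
(D_min + A)/2 = (22.70° + 60°)/2 = 41.350°.
n = sin 41.350° / sin 30° = 0.6607 / 0.5000 = 1.3213.

1.321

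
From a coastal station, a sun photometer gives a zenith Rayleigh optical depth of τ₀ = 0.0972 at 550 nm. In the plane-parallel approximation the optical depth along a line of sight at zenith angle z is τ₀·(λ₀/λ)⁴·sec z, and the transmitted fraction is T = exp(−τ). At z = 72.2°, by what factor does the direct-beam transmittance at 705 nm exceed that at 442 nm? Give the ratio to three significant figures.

Airmass: sec 72.2° = 3.2712.
τ(705 nm) = 0.0972 × (550/705)⁴ × 3.2712 = 0.0972 × 0.3704 × 3.2712 = 0.1178.
τ(442 nm) = 0.0972 × (550/442)⁴ × 3.2712 = 0.0972 × 2.3975 × 3.2712 = 0.7623.
T(705)/T(442) = exp(τ_B − τ_A) = exp(0.6445) = 1.9051.

1.91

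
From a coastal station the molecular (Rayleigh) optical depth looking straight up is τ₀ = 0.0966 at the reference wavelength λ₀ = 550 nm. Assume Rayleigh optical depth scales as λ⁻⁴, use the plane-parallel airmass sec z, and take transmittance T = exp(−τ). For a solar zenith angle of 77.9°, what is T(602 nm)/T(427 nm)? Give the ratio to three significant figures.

Airmass: sec 77.9° = 4.7706.
τ(602 nm) = 0.0966 × (550/602)⁴ × 4.7706 = 0.0966 × 0.6967 × 4.7706 = 0.3211.
τ(427 nm) = 0.0966 × (550/427)⁴ × 4.7706 = 0.0966 × 2.7526 × 4.7706 = 1.2685.
T(602)/T(427) = exp(τ_B − τ_A) = exp(0.9474) = 2.5790.

2.58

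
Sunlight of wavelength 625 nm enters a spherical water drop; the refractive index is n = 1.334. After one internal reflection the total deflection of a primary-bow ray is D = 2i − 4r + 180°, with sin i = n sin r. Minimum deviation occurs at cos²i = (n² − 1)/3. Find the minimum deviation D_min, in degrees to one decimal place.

138.1°

cos²i = (1.77956 − 1)/3 = 0.25985; i = arccos(0.50976) = 59.352°.
sin r = sin 59.352°/1.334 = 0.64492; r = 40.159°.
D_min = 2·59.352° − 4·40.159° + 180° = 138.067°.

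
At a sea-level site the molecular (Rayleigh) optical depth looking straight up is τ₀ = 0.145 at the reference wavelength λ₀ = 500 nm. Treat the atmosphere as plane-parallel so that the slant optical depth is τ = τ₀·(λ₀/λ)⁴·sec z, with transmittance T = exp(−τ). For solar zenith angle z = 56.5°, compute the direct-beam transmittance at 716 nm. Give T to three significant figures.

0.939

sec 56.5° = 1.8118.
τ = 0.145 × (500/716)⁴ × 1.8118 = 0.145 × 0.2378 × 1.8118 = 0.0625.
T = exp(−0.0625) = 0.9394.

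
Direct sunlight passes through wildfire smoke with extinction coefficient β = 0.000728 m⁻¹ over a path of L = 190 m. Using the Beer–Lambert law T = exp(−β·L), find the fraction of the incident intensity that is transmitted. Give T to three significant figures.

0.871

τ = β·L = 0.000728 × 190 = 0.1383.
T = exp(−0.1383) = 0.8708.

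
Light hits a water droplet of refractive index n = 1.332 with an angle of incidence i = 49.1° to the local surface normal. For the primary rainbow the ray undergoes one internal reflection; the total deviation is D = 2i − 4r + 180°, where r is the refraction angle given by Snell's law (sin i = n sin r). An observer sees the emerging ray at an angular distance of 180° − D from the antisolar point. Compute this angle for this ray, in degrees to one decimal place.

sin r = sin 49.1° / 1.332 = 0.7559/1.332 = 0.5675; r = 34.57°.
D = 2·49.1° − 4·34.57° + 180° = 98.20° − 138.29° + 180° = 139.91°.
Angle from antisolar point = 180° − D = 40.09°.

40.1°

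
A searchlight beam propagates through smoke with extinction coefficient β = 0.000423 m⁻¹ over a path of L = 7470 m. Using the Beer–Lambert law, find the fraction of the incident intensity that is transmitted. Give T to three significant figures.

τ = β·L = 0.000423 × 7470 = 3.1598.
T = exp(−3.1598) = 0.0424.

0.0424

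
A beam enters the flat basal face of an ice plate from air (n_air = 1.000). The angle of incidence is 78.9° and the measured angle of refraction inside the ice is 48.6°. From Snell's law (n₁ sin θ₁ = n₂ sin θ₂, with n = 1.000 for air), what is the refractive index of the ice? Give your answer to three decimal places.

1.308

n = sin θ_i / sin θ_r = sin 78.9° / sin 48.6° = 0.9813 / 0.7501 = 1.3082.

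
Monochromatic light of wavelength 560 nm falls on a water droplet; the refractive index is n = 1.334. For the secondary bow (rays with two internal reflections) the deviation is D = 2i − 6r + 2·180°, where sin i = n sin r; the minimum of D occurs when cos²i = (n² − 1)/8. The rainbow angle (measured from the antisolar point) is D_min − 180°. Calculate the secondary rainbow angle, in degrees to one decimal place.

51.2°

cos²i = (1.77956 − 1)/8 = 0.09744; i = arccos(0.31216) = 71.810°.
sin r = sin 71.810°/1.334 = 0.71217; r = 45.411°.
D_min = 2·71.810° − 6·45.411° + 360° = 231.153°.
Rainbow angle = D_min − 180° = 51.153°.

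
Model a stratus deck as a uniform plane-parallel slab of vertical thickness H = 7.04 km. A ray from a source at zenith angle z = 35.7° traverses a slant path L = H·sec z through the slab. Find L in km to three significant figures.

sec z = 1/cos 35.7° = 1.2314.
L = 7.04 × 1.2314 = 8.669 km.

8.67 km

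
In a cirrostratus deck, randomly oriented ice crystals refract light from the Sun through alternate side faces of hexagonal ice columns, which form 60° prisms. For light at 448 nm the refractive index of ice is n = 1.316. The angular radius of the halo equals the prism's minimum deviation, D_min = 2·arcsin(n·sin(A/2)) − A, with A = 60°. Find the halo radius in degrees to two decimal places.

22.30°

n·sin(A/2) = 1.316 × sin 30° = 1.316 × 0.5000 = 0.6580.
D_min = 2·arcsin(0.6580) − 60° = 2 × 41.148° − 60° = 22.295°.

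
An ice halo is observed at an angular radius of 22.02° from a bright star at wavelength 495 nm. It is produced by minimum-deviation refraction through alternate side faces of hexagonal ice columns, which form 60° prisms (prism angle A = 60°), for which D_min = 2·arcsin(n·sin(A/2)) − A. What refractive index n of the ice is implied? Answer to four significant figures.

Rearranging: n = sin((D_min + A)/2) / sin(A/2).
(D_min + A)/2 = (22.02° + 60°)/2 = 41.010°.
n = sin 41.010° / sin 30° = 0.6562 / 0.5000 = 1.3124.

1.312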